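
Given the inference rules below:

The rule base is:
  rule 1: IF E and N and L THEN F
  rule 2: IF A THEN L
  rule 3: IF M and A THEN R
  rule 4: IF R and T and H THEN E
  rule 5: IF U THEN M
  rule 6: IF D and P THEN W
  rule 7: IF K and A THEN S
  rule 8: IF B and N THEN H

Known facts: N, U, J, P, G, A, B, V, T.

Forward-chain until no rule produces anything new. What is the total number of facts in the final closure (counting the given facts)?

15

Round 1 fires rule 2, rule 5, rule 8, giving L, M, H.
Round 2 fires rule 3, giving R.
Round 3 fires rule 4, giving E.
Round 4 fires rule 1, giving F.
Closure: {A, B, E, F, G, H, J, L, M, N, P, R, T, U, V} — 15 facts.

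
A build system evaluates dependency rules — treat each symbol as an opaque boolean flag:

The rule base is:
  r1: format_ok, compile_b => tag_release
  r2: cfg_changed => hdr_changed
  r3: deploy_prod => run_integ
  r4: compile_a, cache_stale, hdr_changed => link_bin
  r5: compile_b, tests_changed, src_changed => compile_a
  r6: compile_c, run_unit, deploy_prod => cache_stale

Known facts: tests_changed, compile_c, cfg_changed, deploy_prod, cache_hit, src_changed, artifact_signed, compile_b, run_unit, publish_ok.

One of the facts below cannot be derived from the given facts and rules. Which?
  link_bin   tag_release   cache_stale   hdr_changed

Round 1: r2 [cfg_changed => hdr_changed]; r3 [deploy_prod => run_integ]; r5 [compile_b, tests_changed, src_changed => compile_a]; r6 [compile_c, run_unit, deploy_prod => cache_stale]. New: hdr_changed, run_integ, compile_a, cache_stale.
Round 2: r4 [compile_a, cache_stale, hdr_changed => link_bin]. New: link_bin.
Derived: hdr_changed (round 1), cache_stale (round 1), link_bin (round 2). tag_release never appears in any round.

tag_release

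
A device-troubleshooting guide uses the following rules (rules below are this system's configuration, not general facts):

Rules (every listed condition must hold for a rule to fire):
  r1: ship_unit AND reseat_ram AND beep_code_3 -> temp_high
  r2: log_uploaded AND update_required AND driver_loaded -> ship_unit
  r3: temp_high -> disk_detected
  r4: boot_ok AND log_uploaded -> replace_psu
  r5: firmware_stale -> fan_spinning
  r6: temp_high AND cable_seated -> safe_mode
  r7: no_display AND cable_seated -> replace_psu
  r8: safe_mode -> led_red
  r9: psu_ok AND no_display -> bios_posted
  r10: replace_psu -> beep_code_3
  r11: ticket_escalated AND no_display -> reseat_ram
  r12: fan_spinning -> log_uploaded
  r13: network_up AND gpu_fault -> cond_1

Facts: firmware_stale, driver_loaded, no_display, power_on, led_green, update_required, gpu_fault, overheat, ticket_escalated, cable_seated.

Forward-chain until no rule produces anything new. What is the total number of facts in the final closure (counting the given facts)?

20

Round 1: r5 [firmware_stale -> fan_spinning]; r7 [no_display AND cable_seated -> replace_psu]; r11 [ticket_escalated AND no_display -> reseat_ram]. New: fan_spinning, replace_psu, reseat_ram.
Round 2: r10 [replace_psu -> beep_code_3]; r12 [fan_spinning -> log_uploaded]. New: beep_code_3, log_uploaded.
Round 3: r2 [log_uploaded AND update_required AND driver_loaded -> ship_unit]. New: ship_unit.
Round 4: r1 [ship_unit AND reseat_ram AND beep_code_3 -> temp_high]. New: temp_high.
Round 5: r3 [temp_high -> disk_detected]; r6 [temp_high AND cable_seated -> safe_mode]. New: disk_detected, safe_mode.
Round 6: r8 [safe_mode -> led_red]. New: led_red.
Closure: {beep_code_3, cable_seated, disk_detected, driver_loaded, fan_spinning, firmware_stale, gpu_fault, led_green, led_red, log_uploaded, no_display, overheat, power_on, replace_psu, reseat_ram, safe_mode, ship_unit, temp_high, ticket_escalated, update_required} — 20 facts.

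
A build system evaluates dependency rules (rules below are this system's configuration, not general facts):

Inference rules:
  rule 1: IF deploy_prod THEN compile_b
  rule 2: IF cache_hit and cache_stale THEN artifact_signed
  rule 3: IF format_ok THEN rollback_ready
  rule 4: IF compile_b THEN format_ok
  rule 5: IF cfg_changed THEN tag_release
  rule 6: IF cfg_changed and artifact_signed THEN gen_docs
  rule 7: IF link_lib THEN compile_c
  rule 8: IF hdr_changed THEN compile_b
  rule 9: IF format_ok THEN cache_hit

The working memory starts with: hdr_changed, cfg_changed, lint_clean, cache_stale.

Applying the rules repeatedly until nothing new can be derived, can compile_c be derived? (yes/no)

no

Round 1 — rule 5, rule 8, derive tag_release, compile_b.
Round 2 — rule 4, derive format_ok.
Round 3 — rule 3, rule 9, derive rollback_ready, cache_hit.
Round 4 — rule 2, derive artifact_signed.
Round 5 — rule 6, derive gen_docs.
Fixed point reached. compile_c is concluded only by rule 7; rule 7 needs link_lib (never derived).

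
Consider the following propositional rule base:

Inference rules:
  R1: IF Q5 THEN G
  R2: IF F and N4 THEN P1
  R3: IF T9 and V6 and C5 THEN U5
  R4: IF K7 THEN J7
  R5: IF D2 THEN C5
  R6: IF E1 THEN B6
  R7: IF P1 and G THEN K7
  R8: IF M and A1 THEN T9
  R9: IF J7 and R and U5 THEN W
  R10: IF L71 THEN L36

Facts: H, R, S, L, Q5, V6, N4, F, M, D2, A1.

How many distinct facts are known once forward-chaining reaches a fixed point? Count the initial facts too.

19

Round 1 fires R1, R2, R5, R8, giving G, P1, C5, T9.
Round 2 fires R3, R7, giving U5, K7.
Round 3 fires R4, giving J7.
Round 4 fires R9, giving W.
Closure: {A1, C5, D2, F, G, H, J7, K7, L, M, N4, P1, Q5, R, S, T9, U5, V6, W} — 19 facts.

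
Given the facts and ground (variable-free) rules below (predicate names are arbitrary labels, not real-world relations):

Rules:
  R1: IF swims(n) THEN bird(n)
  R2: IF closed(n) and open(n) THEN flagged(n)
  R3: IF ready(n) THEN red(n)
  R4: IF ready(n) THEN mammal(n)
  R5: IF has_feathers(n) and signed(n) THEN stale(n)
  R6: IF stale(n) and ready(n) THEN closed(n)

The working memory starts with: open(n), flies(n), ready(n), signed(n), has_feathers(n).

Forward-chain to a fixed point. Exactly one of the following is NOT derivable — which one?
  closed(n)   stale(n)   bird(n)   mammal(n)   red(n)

bird(n)

Round 1: R3 [IF ready(n) THEN red(n)]; R4 [IF ready(n) THEN mammal(n)]; R5 [IF has_feathers(n) and signed(n) THEN stale(n)]. Adds red(n), mammal(n), stale(n).
Round 2: R6 [IF stale(n) and ready(n) THEN closed(n)]. Adds closed(n).
Round 3: R2 [IF closed(n) and open(n) THEN flagged(n)]. Adds flagged(n).
Derived: closed(n) (round 2), red(n) (round 1), stale(n) (round 1), mammal(n) (round 1). bird(n) never appears in any round.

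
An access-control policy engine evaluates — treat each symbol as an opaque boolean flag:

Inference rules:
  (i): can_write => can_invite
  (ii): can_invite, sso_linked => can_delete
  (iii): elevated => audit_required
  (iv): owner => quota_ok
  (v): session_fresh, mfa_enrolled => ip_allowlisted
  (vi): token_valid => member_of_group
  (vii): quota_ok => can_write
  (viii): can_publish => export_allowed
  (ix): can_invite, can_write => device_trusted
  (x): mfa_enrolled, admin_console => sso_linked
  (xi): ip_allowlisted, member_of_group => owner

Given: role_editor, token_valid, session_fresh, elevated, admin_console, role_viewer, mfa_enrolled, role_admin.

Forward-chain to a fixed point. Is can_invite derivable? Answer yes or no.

Round 1 — (iii), (v), (vi), (x), derive audit_required, ip_allowlisted, member_of_group, sso_linked.
Round 2 — (xi), derive owner.
Round 3 — (iv), derive quota_ok.
Round 4 — (vii), derive can_write.
Round 5 — (i), derive can_invite.
Round 6 — (ii), (ix), derive can_delete, device_trusted.
can_invite appears in round 5, so it is derivable.

yes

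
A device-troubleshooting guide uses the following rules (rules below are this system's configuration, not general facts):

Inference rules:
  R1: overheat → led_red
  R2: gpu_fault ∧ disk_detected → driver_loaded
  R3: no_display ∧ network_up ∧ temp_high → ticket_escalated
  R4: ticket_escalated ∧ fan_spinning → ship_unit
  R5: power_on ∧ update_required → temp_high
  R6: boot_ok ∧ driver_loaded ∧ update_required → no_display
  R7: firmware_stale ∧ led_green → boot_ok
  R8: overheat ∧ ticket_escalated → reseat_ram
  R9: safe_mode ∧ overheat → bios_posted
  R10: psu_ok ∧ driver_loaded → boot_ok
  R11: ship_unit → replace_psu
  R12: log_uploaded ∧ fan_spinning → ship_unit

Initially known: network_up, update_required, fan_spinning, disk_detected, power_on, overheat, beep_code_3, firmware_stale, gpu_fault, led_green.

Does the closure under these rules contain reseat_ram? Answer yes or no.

yes

Round 1 fires R1, R2, R5, R7, giving led_red, driver_loaded, temp_high, boot_ok.
Round 2 fires R6, giving no_display.
Round 3 fires R3, giving ticket_escalated.
Round 4 fires R4, R8, giving ship_unit, reseat_ram.
Round 5 fires R11, giving replace_psu.
reseat_ram appears in round 4, so it is derivable.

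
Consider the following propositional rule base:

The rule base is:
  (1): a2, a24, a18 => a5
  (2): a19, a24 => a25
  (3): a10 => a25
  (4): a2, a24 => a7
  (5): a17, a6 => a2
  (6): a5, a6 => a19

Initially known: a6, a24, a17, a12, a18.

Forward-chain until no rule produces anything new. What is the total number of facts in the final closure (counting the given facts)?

10

Round 1 fires (5), giving a2.
Round 2 fires (1), (4), giving a5, a7.
Round 3 fires (6), giving a19.
Round 4 fires (2), giving a25.
Closure: {a12, a17, a18, a19, a2, a24, a25, a5, a6, a7} — 10 facts.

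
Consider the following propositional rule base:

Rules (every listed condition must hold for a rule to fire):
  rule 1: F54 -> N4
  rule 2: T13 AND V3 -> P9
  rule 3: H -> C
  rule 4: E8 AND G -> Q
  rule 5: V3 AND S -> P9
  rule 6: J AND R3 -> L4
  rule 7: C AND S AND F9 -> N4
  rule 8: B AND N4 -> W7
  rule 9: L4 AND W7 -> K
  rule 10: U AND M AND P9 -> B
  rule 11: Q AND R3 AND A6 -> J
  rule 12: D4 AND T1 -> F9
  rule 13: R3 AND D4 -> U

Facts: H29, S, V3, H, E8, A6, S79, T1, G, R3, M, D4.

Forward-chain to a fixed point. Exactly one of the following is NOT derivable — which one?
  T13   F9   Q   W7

Round 1: rule 3 [H -> C]; rule 4 [E8 AND G -> Q]; rule 5 [V3 AND S -> P9]; rule 12 [D4 AND T1 -> F9]; rule 13 [R3 AND D4 -> U]. New: C, Q, P9, F9, U.
Round 2: rule 7 [C AND S AND F9 -> N4]; rule 10 [U AND M AND P9 -> B]; rule 11 [Q AND R3 AND A6 -> J]. New: N4, B, J.
Round 3: rule 6 [J AND R3 -> L4]; rule 8 [B AND N4 -> W7]. New: L4, W7.
Round 4: rule 9 [L4 AND W7 -> K]. New: K.
Derived: W7 (round 3), Q (round 1), F9 (round 1). T13 never appears in any round.

T13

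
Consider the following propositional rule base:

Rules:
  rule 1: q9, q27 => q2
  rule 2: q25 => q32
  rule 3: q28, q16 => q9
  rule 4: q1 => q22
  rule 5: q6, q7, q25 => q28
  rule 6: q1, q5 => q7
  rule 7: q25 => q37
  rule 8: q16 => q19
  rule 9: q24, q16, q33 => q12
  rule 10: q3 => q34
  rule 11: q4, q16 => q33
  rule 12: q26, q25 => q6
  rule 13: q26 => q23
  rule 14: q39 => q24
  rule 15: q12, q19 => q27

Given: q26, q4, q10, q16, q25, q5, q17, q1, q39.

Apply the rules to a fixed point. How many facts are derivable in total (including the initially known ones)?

Round 1 fires rule 2, rule 4, rule 6, rule 7, rule 8, rule 11, rule 12, rule 13, rule 14, giving q32, q22, q7, q37, q19, q33, q6, q23, q24.
Round 2 fires rule 5, rule 9, giving q28, q12.
Round 3 fires rule 3, rule 15, giving q9, q27.
Round 4 fires rule 1, giving q2.
Closure: {q1, q10, q12, q16, q17, q19, q2, q22, q23, q24, q25, q26, q27, q28, q32, q33, q37, q39, q4, q5, q6, q7, q9} — 23 facts.

23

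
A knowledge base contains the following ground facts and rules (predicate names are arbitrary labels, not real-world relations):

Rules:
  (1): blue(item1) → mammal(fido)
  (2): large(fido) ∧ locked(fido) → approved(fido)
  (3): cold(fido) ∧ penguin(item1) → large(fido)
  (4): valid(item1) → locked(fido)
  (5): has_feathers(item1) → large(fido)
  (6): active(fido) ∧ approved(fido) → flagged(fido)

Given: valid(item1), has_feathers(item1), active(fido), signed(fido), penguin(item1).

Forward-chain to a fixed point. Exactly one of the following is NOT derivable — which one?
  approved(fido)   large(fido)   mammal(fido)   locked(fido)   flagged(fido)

mammal(fido)

Round 1: (4) [valid(item1) → locked(fido)]; (5) [has_feathers(item1) → large(fido)]. Adds locked(fido), large(fido).
Round 2: (2) [large(fido) ∧ locked(fido) → approved(fido)]. Adds approved(fido).
Round 3: (6) [active(fido) ∧ approved(fido) → flagged(fido)]. Adds flagged(fido).
Derived: flagged(fido) (round 3), large(fido) (round 1), approved(fido) (round 2), locked(fido) (round 1). mammal(fido) never appears in any round.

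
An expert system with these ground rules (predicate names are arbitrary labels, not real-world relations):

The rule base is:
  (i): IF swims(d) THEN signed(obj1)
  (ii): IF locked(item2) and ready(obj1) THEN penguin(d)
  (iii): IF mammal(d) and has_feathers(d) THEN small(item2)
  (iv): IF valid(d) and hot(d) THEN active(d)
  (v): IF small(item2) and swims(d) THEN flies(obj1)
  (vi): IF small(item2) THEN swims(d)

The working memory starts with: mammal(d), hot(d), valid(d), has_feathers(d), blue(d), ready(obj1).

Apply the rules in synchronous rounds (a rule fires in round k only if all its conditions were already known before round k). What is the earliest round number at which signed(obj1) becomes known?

3

Round 1 fires (iii), (iv), giving small(item2), active(d).
Round 2 fires (vi), giving swims(d).
Round 3 fires (i), (v), giving signed(obj1), flies(obj1).
signed(obj1) first appears in round 3.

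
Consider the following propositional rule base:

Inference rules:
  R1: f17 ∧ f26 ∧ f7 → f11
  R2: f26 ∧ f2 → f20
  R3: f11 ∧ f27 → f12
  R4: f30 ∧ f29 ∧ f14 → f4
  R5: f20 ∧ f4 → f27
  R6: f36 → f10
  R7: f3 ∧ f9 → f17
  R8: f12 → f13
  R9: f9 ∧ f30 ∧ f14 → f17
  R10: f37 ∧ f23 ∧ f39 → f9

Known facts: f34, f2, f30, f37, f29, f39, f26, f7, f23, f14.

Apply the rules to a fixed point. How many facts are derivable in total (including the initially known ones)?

Round 1: R2 [f26 ∧ f2 → f20]; R4 [f30 ∧ f29 ∧ f14 → f4]; R10 [f37 ∧ f23 ∧ f39 → f9]. New: f20, f4, f9.
Round 2: R5 [f20 ∧ f4 → f27]; R9 [f9 ∧ f30 ∧ f14 → f17]. New: f27, f17.
Round 3: R1 [f17 ∧ f26 ∧ f7 → f11]. New: f11.
Round 4: R3 [f11 ∧ f27 → f12]. New: f12.
Round 5: R8 [f12 → f13]. New: f13.
Closure: {f11, f12, f13, f14, f17, f2, f20, f23, f26, f27, f29, f30, f34, f37, f39, f4, f7, f9} — 18 facts.

18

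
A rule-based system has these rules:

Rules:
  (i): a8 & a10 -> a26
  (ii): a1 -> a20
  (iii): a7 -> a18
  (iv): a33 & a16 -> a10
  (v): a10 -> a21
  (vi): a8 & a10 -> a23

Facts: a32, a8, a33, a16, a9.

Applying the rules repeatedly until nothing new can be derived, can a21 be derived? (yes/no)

Round 1: (iv) [a33 & a16 -> a10]. Adds a10.
Round 2: (i) [a8 & a10 -> a26]; (v) [a10 -> a21]; (vi) [a8 & a10 -> a23]. Adds a26, a21, a23.
a21 appears in round 2, so it is derivable.

yes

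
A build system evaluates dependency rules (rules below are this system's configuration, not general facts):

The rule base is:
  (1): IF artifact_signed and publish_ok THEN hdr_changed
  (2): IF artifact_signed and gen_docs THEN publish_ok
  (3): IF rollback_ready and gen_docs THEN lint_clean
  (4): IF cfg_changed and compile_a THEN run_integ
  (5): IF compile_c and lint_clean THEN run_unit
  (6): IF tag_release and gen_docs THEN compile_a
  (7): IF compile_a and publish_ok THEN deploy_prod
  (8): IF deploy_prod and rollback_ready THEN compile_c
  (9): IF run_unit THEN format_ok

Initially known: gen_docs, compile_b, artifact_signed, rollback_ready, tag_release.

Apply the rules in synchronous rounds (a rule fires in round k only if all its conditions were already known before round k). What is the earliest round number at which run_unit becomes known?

4

Round 1: (2) [IF artifact_signed and gen_docs THEN publish_ok]; (3) [IF rollback_ready and gen_docs THEN lint_clean]; (6) [IF tag_release and gen_docs THEN compile_a]. New: publish_ok, lint_clean, compile_a.
Round 2: (1) [IF artifact_signed and publish_ok THEN hdr_changed]; (7) [IF compile_a and publish_ok THEN deploy_prod]. New: hdr_changed, deploy_prod.
Round 3: (8) [IF deploy_prod and rollback_ready THEN compile_c]. New: compile_c.
Round 4: (5) [IF compile_c and lint_clean THEN run_unit]. New: run_unit.
run_unit first appears in round 4.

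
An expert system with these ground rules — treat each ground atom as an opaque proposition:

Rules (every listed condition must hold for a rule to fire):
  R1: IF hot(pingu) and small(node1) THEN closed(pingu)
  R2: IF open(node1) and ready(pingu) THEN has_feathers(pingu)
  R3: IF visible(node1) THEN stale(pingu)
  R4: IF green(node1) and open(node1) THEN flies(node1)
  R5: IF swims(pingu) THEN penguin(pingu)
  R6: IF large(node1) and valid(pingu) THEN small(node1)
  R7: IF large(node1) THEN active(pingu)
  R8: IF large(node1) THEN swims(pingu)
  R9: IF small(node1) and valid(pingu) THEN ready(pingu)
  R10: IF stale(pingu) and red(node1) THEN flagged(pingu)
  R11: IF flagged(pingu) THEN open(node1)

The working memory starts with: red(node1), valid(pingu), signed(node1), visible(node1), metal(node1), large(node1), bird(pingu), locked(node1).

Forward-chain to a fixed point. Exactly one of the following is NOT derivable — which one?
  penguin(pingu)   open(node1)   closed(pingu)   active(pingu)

closed(pingu)

[1] R3 [IF visible(node1) THEN stale(pingu)]; R6 [IF large(node1) and valid(pingu) THEN small(node1)]; R7 [IF large(node1) THEN active(pingu)]; R8 [IF large(node1) THEN swims(pingu)]. ⇒ new: stale(pingu), small(node1), active(pingu), swims(pingu).
[2] R5 [IF swims(pingu) THEN penguin(pingu)]; R9 [IF small(node1) and valid(pingu) THEN ready(pingu)]; R10 [IF stale(pingu) and red(node1) THEN flagged(pingu)]. ⇒ new: penguin(pingu), ready(pingu), flagged(pingu).
[3] R11 [IF flagged(pingu) THEN open(node1)]. ⇒ new: open(node1).
[4] R2 [IF open(node1) and ready(pingu) THEN has_feathers(pingu)]. ⇒ new: has_feathers(pingu).
Derived: active(pingu) (round 1), penguin(pingu) (round 2), open(node1) (round 3). closed(pingu) never appears in any round.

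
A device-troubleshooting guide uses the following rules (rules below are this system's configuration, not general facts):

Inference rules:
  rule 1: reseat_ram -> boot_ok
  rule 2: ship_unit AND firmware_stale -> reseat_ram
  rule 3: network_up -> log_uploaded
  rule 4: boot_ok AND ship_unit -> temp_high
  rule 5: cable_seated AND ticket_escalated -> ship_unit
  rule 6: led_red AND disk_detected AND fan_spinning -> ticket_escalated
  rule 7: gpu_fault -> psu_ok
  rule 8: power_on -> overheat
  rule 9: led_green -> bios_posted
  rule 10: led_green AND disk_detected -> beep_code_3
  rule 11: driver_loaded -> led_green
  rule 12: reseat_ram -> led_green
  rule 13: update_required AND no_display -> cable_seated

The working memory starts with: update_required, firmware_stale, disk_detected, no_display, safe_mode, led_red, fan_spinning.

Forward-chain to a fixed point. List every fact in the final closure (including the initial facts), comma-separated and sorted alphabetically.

Round 1 fires rule 6, rule 13, giving ticket_escalated, cable_seated.
Round 2 fires rule 5, giving ship_unit.
Round 3 fires rule 2, giving reseat_ram.
Round 4 fires rule 1, rule 12, giving boot_ok, led_green.
Round 5 fires rule 4, rule 9, rule 10, giving temp_high, bios_posted, beep_code_3.

beep_code_3, bios_posted, boot_ok, cable_seated, disk_detected, fan_spinning, firmware_stale, led_green, led_red, no_display, reseat_ram, safe_mode, ship_unit, temp_high, ticket_escalated, update_required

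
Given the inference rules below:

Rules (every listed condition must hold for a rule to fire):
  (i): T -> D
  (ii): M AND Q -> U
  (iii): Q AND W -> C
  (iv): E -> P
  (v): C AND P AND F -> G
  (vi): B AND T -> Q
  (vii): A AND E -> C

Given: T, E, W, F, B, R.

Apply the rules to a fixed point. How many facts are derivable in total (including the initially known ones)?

11

[1] (i) [T -> D]; (iv) [E -> P]; (vi) [B AND T -> Q]. ⇒ new: D, P, Q.
[2] (iii) [Q AND W -> C]. ⇒ new: C.
[3] (v) [C AND P AND F -> G]. ⇒ new: G.
Closure: {B, C, D, E, F, G, P, Q, R, T, W} — 11 facts.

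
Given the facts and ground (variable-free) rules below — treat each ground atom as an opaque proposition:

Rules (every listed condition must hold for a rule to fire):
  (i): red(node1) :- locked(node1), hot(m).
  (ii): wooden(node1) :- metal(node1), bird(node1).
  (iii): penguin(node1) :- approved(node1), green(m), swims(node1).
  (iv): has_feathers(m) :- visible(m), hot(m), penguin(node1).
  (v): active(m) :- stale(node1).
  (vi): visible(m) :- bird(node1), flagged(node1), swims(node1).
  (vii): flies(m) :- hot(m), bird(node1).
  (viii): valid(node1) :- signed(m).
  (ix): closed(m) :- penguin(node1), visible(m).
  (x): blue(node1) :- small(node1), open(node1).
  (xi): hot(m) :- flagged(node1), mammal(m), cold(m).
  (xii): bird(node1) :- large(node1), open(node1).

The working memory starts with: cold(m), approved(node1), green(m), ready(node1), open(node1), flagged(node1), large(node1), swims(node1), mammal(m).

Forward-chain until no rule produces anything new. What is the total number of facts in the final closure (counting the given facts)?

16

Round 1 fires (iii), (xi), (xii), giving penguin(node1), hot(m), bird(node1).
Round 2 fires (vi), (vii), giving visible(m), flies(m).
Round 3 fires (iv), (ix), giving has_feathers(m), closed(m).
Closure: {approved(node1), bird(node1), closed(m), cold(m), flagged(node1), flies(m), green(m), has_feathers(m), hot(m), large(node1), mammal(m), open(node1), penguin(node1), ready(node1), swims(node1), visible(m)} — 16 facts.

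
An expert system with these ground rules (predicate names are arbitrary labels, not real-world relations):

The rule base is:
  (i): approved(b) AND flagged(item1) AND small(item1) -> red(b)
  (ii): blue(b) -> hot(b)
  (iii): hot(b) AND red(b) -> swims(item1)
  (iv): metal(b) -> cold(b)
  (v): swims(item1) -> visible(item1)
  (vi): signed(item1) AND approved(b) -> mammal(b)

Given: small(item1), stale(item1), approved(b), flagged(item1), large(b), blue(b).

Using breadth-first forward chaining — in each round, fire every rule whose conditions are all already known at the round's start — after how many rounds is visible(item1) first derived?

3

Round 1 fires (i), (ii), giving red(b), hot(b).
Round 2 fires (iii), giving swims(item1).
Round 3 fires (v), giving visible(item1).
visible(item1) first appears in round 3.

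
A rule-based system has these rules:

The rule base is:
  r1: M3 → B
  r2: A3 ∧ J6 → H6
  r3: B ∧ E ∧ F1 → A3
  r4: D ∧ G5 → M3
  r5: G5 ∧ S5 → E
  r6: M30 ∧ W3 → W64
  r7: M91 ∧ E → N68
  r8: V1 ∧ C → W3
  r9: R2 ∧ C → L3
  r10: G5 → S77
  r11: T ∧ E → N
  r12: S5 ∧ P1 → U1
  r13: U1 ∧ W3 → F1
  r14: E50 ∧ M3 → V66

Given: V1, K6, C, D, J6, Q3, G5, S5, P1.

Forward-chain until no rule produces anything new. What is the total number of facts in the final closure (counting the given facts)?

Round 1: r4 [D ∧ G5 → M3]; r5 [G5 ∧ S5 → E]; r8 [V1 ∧ C → W3]; r10 [G5 → S77]; r12 [S5 ∧ P1 → U1]. New: M3, E, W3, S77, U1.
Round 2: r1 [M3 → B]; r13 [U1 ∧ W3 → F1]. New: B, F1.
Round 3: r3 [B ∧ E ∧ F1 → A3]. New: A3.
Round 4: r2 [A3 ∧ J6 → H6]. New: H6.
Closure: {A3, B, C, D, E, F1, G5, H6, J6, K6, M3, P1, Q3, S5, S77, U1, V1, W3} — 18 facts.

18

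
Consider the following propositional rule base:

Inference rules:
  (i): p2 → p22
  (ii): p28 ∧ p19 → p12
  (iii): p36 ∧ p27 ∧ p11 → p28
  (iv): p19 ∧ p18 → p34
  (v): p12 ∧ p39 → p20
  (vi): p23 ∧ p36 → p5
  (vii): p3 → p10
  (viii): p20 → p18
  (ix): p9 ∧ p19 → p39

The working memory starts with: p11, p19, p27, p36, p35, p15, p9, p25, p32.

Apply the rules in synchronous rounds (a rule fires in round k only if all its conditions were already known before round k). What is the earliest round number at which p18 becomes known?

Round 1 fires (iii), (ix), giving p28, p39.
Round 2 fires (ii), giving p12.
Round 3 fires (v), giving p20.
Round 4 fires (viii), giving p18.
p18 first appears in round 4.

4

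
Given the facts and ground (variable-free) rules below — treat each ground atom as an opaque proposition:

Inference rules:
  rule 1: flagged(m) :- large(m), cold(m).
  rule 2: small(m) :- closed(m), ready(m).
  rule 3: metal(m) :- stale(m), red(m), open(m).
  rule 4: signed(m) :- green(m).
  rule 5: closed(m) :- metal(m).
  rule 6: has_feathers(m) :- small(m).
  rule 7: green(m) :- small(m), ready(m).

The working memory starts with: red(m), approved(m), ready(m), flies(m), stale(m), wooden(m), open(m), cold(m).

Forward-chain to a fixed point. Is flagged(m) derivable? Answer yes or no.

no

[1] rule 3 [metal(m) :- stale(m), red(m), open(m).]. ⇒ new: metal(m).
[2] rule 5 [closed(m) :- metal(m).]. ⇒ new: closed(m).
[3] rule 2 [small(m) :- closed(m), ready(m).]. ⇒ new: small(m).
[4] rule 6 [has_feathers(m) :- small(m).]; rule 7 [green(m) :- small(m), ready(m).]. ⇒ new: has_feathers(m), green(m).
[5] rule 4 [signed(m) :- green(m).]. ⇒ new: signed(m).
Fixed point reached. flagged(m) is concluded only by rule 1; rule 1 needs large(m) (never derived).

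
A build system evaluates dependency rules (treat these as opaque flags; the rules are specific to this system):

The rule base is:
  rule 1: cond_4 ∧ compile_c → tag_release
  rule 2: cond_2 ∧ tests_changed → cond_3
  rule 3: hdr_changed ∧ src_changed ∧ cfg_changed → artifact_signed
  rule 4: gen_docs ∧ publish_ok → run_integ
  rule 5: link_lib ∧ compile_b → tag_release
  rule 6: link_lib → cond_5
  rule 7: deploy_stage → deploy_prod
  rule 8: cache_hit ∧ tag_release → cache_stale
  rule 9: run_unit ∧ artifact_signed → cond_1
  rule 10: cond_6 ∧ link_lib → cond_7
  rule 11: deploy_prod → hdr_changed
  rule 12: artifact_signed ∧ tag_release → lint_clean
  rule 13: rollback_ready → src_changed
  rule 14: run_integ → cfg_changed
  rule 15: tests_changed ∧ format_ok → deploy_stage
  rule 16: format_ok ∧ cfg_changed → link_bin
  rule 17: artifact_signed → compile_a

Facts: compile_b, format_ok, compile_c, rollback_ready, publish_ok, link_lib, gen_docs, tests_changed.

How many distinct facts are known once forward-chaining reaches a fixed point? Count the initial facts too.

[1] rule 4 [gen_docs ∧ publish_ok → run_integ]; rule 5 [link_lib ∧ compile_b → tag_release]; rule 6 [link_lib → cond_5]; rule 13 [rollback_ready → src_changed]; rule 15 [tests_changed ∧ format_ok → deploy_stage]. ⇒ new: run_integ, tag_release, cond_5, src_changed, deploy_stage.
[2] rule 7 [deploy_stage → deploy_prod]; rule 14 [run_integ → cfg_changed]. ⇒ new: deploy_prod, cfg_changed.
[3] rule 11 [deploy_prod → hdr_changed]; rule 16 [format_ok ∧ cfg_changed → link_bin]. ⇒ new: hdr_changed, link_bin.
[4] rule 3 [hdr_changed ∧ src_changed ∧ cfg_changed → artifact_signed]. ⇒ new: artifact_signed.
[5] rule 12 [artifact_signed ∧ tag_release → lint_clean]; rule 17 [artifact_signed → compile_a]. ⇒ new: lint_clean, compile_a.
Closure: {artifact_signed, cfg_changed, compile_a, compile_b, compile_c, cond_5, deploy_prod, deploy_stage, format_ok, gen_docs, hdr_changed, link_bin, link_lib, lint_clean, publish_ok, rollback_ready, run_integ, src_changed, tag_release, tests_changed} — 20 facts.

20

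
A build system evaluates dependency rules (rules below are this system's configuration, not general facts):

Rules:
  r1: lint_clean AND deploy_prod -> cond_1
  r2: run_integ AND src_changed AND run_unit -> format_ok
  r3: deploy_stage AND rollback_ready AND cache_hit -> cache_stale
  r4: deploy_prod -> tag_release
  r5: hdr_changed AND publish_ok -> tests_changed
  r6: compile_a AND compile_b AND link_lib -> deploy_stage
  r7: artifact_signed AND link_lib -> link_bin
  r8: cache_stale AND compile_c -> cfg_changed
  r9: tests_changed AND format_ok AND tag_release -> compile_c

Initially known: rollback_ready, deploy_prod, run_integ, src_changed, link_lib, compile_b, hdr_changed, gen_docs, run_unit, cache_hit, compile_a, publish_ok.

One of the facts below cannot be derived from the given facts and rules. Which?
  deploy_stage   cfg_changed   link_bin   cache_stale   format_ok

Round 1 fires r2, r4, r5, r6, giving format_ok, tag_release, tests_changed, deploy_stage.
Round 2 fires r3, r9, giving cache_stale, compile_c.
Round 3 fires r8, giving cfg_changed.
Derived: deploy_stage (round 1), cache_stale (round 2), cfg_changed (round 3), format_ok (round 1). link_bin never appears in any round.

link_bin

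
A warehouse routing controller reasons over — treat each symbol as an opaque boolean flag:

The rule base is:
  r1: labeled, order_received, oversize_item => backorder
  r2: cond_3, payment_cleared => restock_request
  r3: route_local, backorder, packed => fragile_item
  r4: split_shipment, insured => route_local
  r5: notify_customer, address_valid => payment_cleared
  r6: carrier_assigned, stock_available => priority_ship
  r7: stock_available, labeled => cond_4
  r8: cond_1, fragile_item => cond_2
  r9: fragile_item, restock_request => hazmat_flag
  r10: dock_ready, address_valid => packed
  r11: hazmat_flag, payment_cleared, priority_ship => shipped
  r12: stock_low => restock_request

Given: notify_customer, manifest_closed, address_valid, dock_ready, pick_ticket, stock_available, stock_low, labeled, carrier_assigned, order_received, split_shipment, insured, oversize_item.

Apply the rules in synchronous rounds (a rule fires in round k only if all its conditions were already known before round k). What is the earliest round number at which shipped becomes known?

Round 1: r1 [labeled, order_received, oversize_item => backorder]; r4 [split_shipment, insured => route_local]; r5 [notify_customer, address_valid => payment_cleared]; r6 [carrier_assigned, stock_available => priority_ship]; r7 [stock_available, labeled => cond_4]; r10 [dock_ready, address_valid => packed]; r12 [stock_low => restock_request]. Adds backorder, route_local, payment_cleared, priority_ship, cond_4, packed, restock_request.
Round 2: r3 [route_local, backorder, packed => fragile_item]. Adds fragile_item.
Round 3: r9 [fragile_item, restock_request => hazmat_flag]. Adds hazmat_flag.
Round 4: r11 [hazmat_flag, payment_cleared, priority_ship => shipped]. Adds shipped.
shipped first appears in round 4.

4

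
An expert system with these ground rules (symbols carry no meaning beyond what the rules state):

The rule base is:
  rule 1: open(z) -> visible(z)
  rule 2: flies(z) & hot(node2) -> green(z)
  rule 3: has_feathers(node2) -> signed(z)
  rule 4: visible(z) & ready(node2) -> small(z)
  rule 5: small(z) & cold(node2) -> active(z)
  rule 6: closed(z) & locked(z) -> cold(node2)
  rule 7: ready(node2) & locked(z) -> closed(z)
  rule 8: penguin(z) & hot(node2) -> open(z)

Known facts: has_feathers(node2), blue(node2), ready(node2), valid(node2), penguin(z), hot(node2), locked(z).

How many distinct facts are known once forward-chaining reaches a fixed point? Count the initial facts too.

[1] rule 3 [has_feathers(node2) -> signed(z)]; rule 7 [ready(node2) & locked(z) -> closed(z)]; rule 8 [penguin(z) & hot(node2) -> open(z)]. ⇒ new: signed(z), closed(z), open(z).
[2] rule 1 [open(z) -> visible(z)]; rule 6 [closed(z) & locked(z) -> cold(node2)]. ⇒ new: visible(z), cold(node2).
[3] rule 4 [visible(z) & ready(node2) -> small(z)]. ⇒ new: small(z).
[4] rule 5 [small(z) & cold(node2) -> active(z)]. ⇒ new: active(z).
Closure: {active(z), blue(node2), closed(z), cold(node2), has_feathers(node2), hot(node2), locked(z), open(z), penguin(z), ready(node2), signed(z), small(z), valid(node2), visible(z)} — 14 facts.

14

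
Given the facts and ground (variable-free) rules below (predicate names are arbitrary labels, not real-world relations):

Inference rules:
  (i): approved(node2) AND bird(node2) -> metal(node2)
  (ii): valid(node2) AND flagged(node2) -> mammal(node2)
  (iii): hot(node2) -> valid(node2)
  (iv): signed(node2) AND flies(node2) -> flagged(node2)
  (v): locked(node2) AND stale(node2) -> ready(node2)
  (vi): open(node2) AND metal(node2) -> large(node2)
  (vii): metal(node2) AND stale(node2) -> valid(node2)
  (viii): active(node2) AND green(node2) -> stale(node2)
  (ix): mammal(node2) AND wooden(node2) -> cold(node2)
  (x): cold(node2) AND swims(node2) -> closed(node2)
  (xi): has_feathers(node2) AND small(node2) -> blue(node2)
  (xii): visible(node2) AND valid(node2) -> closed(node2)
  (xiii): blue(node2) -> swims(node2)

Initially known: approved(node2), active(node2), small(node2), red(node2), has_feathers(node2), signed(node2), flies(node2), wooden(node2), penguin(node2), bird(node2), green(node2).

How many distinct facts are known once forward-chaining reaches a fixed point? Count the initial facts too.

20

Round 1: (i) [approved(node2) AND bird(node2) -> metal(node2)]; (iv) [signed(node2) AND flies(node2) -> flagged(node2)]; (viii) [active(node2) AND green(node2) -> stale(node2)]; (xi) [has_feathers(node2) AND small(node2) -> blue(node2)]. New: metal(node2), flagged(node2), stale(node2), blue(node2).
Round 2: (vii) [metal(node2) AND stale(node2) -> valid(node2)]; (xiii) [blue(node2) -> swims(node2)]. New: valid(node2), swims(node2).
Round 3: (ii) [valid(node2) AND flagged(node2) -> mammal(node2)]. New: mammal(node2).
Round 4: (ix) [mammal(node2) AND wooden(node2) -> cold(node2)]. New: cold(node2).
Round 5: (x) [cold(node2) AND swims(node2) -> closed(node2)]. New: closed(node2).
Closure: {active(node2), approved(node2), bird(node2), blue(node2), closed(node2), cold(node2), flagged(node2), flies(node2), green(node2), has_feathers(node2), mammal(node2), metal(node2), penguin(node2), red(node2), signed(node2), small(node2), stale(node2), swims(node2), valid(node2), wooden(node2)} — 20 facts.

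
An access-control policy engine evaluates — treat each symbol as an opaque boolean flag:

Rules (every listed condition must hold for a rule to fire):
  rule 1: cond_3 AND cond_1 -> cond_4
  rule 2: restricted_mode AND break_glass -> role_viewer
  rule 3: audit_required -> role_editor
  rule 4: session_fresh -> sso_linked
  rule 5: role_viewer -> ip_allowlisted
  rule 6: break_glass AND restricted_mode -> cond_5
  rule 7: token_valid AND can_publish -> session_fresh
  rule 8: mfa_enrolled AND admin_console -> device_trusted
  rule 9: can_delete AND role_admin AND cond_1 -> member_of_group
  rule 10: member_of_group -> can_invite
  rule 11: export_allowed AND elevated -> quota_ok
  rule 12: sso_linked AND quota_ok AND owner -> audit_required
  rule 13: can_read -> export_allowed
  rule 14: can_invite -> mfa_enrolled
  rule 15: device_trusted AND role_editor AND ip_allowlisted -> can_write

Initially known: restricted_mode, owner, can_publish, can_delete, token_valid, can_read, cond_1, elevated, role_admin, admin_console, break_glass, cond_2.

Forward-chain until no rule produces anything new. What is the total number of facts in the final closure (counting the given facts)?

26

Round 1: rule 2 [restricted_mode AND break_glass -> role_viewer]; rule 6 [break_glass AND restricted_mode -> cond_5]; rule 7 [token_valid AND can_publish -> session_fresh]; rule 9 [can_delete AND role_admin AND cond_1 -> member_of_group]; rule 13 [can_read -> export_allowed]. New: role_viewer, cond_5, session_fresh, member_of_group, export_allowed.
Round 2: rule 4 [session_fresh -> sso_linked]; rule 5 [role_viewer -> ip_allowlisted]; rule 10 [member_of_group -> can_invite]; rule 11 [export_allowed AND elevated -> quota_ok]. New: sso_linked, ip_allowlisted, can_invite, quota_ok.
Round 3: rule 12 [sso_linked AND quota_ok AND owner -> audit_required]; rule 14 [can_invite -> mfa_enrolled]. New: audit_required, mfa_enrolled.
Round 4: rule 3 [audit_required -> role_editor]; rule 8 [mfa_enrolled AND admin_console -> device_trusted]. New: role_editor, device_trusted.
Round 5: rule 15 [device_trusted AND role_editor AND ip_allowlisted -> can_write]. New: can_write.
Closure: {admin_console, audit_required, break_glass, can_delete, can_invite, can_publish, can_read, can_write, cond_1, cond_2, cond_5, device_trusted, elevated, export_allowed, ip_allowlisted, member_of_group, mfa_enrolled, owner, quota_ok, restricted_mode, role_admin, role_editor, role_viewer, session_fresh, sso_linked, token_valid} — 26 facts.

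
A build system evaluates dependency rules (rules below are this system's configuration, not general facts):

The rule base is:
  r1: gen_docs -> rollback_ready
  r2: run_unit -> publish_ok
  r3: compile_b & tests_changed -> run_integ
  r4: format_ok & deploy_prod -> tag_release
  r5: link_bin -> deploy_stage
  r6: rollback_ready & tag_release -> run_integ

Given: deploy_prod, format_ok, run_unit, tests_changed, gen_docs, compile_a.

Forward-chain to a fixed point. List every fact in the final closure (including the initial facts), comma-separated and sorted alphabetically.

[1] r1 [gen_docs -> rollback_ready]; r2 [run_unit -> publish_ok]; r4 [format_ok & deploy_prod -> tag_release]. ⇒ new: rollback_ready, publish_ok, tag_release.
[2] r6 [rollback_ready & tag_release -> run_integ]. ⇒ new: run_integ.

compile_a, deploy_prod, format_ok, gen_docs, publish_ok, rollback_ready, run_integ, run_unit, tag_release, tests_changed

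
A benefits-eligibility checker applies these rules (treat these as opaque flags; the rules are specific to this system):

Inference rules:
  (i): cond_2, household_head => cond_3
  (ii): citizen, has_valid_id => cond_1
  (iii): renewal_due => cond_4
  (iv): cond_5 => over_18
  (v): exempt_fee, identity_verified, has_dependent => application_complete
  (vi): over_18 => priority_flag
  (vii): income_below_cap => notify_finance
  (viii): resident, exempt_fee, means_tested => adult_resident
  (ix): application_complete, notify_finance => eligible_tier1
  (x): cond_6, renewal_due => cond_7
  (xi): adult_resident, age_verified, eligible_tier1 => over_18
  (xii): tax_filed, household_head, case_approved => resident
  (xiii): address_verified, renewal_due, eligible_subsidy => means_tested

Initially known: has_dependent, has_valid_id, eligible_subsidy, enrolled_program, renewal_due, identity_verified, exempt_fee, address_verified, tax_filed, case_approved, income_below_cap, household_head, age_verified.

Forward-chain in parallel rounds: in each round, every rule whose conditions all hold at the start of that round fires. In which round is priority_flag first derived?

4

Round 1: (iii) [renewal_due => cond_4]; (v) [exempt_fee, identity_verified, has_dependent => application_complete]; (vii) [income_below_cap => notify_finance]; (xii) [tax_filed, household_head, case_approved => resident]; (xiii) [address_verified, renewal_due, eligible_subsidy => means_tested]. New: cond_4, application_complete, notify_finance, resident, means_tested.
Round 2: (viii) [resident, exempt_fee, means_tested => adult_resident]; (ix) [application_complete, notify_finance => eligible_tier1]. New: adult_resident, eligible_tier1.
Round 3: (xi) [adult_resident, age_verified, eligible_tier1 => over_18]. New: over_18.
Round 4: (vi) [over_18 => priority_flag]. New: priority_flag.
priority_flag first appears in round 4.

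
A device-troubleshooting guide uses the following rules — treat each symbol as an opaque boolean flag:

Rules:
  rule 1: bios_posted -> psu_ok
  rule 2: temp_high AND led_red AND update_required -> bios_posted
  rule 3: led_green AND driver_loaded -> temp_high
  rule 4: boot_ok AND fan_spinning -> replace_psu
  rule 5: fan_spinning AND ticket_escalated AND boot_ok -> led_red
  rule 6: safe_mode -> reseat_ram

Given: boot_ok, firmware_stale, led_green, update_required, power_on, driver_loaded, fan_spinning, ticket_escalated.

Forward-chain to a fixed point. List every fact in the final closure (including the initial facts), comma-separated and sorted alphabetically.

[1] rule 3 [led_green AND driver_loaded -> temp_high]; rule 4 [boot_ok AND fan_spinning -> replace_psu]; rule 5 [fan_spinning AND ticket_escalated AND boot_ok -> led_red]. ⇒ new: temp_high, replace_psu, led_red.
[2] rule 2 [temp_high AND led_red AND update_required -> bios_posted]. ⇒ new: bios_posted.
[3] rule 1 [bios_posted -> psu_ok]. ⇒ new: psu_ok.

bios_posted, boot_ok, driver_loaded, fan_spinning, firmware_stale, led_green, led_red, power_on, psu_ok, replace_psu, temp_high, ticket_escalated, update_required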